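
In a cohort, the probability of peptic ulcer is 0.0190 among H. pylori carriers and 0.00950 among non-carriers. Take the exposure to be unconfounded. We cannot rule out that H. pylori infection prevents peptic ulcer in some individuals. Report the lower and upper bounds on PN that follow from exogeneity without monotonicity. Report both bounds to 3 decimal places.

Let p₁ = 0.019, p₀ = 0.0095.
Under exogeneity alone the bounds on PN are max{0,(p₁−p₀)/p₁} ≤ PN ≤ min{1,(1−p₀)/p₁}.
  lower = (p₁ − p₀)/p₁ = 0.0095 / 0.019 ≈ 0.5000
  upper = min{1, (1 − p₀)/p₁} = 0.9905 / 0.019 ≈ 52.1316 → capped at 1

0.500 ≤ PN ≤ 1.000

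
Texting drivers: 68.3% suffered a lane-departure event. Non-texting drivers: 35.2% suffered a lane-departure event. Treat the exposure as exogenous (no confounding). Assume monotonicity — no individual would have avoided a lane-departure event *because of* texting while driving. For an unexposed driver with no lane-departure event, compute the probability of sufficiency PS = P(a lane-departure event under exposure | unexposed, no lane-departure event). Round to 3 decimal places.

PS ≈ 0.511

p₁ = 0.683, p₀ = 0.352.
Under exogeneity and monotonicity, PS = (p₁ − p₀) / (1 − p₀).
PS = (0.683 − 0.352) / (1 − 0.352) = 0.331 / 0.648 ≈ 0.5108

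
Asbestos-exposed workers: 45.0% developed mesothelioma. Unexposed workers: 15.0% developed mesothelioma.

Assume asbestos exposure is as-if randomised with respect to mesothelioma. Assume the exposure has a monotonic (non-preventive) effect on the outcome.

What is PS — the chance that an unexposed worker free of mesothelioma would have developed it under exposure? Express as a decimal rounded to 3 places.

p₁ = 0.45, p₀ = 0.15.
Under exogeneity and monotonicity, PS = (p₁ − p₀) / (1 − p₀).
PS = (0.45 − 0.15) / (1 − 0.15) = 0.3 / 0.85 ≈ 0.3529

PS ≈ 0.353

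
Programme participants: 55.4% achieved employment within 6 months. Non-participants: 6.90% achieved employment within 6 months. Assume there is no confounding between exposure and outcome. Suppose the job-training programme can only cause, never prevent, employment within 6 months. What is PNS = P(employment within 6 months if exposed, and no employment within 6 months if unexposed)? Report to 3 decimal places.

p₁ = 0.554, p₀ = 0.069.
Under exogeneity and monotonicity, PNS = p₁ − p₀.
PNS = 0.554 − 0.069 = 0.485

PNS ≈ 0.485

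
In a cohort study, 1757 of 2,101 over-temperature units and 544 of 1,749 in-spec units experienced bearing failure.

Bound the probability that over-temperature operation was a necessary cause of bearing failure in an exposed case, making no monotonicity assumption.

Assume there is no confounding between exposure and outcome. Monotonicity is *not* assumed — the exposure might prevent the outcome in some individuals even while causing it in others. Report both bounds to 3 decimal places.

p₁ = P(outcome | exposed) = 1757/2101 = 0.83627
p₀ = P(outcome | unexposed) = 544/1749 = 0.31103
Under exogeneity alone the bounds on PN are max{0,(p₁−p₀)/p₁} ≤ PN ≤ min{1,(1−p₀)/p₁}.
  lower = (p₁ − p₀)/p₁ = 0.52523 / 0.83627 ≈ 0.6281
  upper = min{1, (1 − p₀)/p₁} = 0.68897 / 0.83627 ≈ 0.8239

0.628 ≤ PN ≤ 0.824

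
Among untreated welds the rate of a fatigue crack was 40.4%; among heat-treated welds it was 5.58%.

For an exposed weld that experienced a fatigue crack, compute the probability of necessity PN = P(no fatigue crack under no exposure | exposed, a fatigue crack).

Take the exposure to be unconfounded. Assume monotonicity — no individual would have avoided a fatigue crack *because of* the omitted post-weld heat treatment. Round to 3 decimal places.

p₁ = 0.404, p₀ = 0.0558.
Under exogeneity and monotonicity, PN = (p₁ − p₀) / p₁.
PN = (0.404 − 0.0558) / 0.404 = 0.3482 / 0.404 ≈ 0.8619

PN ≈ 0.862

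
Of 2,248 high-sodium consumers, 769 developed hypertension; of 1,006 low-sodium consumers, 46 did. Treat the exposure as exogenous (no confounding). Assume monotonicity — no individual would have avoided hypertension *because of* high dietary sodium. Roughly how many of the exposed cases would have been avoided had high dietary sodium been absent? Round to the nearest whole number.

p₁ = P(outcome | exposed) = 769/2248 = 0.34208
p₀ = P(outcome | unexposed) = 46/1006 = 0.045726
PN = (p₁ − p₀)/p₁ = (0.34208 − 0.045726) / 0.34208 ≈ 0.86633.
Attributable cases ≈ PN × (exposed cases) = 0.86633 × 769 ≈ 666.21.

about 666 cases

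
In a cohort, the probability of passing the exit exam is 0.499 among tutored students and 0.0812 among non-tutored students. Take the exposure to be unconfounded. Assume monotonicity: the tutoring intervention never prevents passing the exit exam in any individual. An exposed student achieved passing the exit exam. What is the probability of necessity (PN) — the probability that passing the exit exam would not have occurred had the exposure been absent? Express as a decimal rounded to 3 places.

Let p₁ = 0.499, p₀ = 0.0812.
Under exogeneity and monotonicity, PN = (p₁ − p₀) / p₁.
PN = (0.499 − 0.0812) / 0.499 = 0.4178 / 0.499 ≈ 0.8373

PN ≈ 0.837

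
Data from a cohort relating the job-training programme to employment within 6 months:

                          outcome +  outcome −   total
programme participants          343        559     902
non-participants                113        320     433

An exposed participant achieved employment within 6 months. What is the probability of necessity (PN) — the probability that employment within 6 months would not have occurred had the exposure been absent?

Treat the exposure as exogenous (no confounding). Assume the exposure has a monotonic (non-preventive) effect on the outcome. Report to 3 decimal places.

p₁ = P(outcome | exposed) = 343/902 = 0.38027
p₀ = P(outcome | unexposed) = 113/433 = 0.26097
Under exogeneity and monotonicity, PN = (p₁ − p₀)/p₁.
PN = (0.38027 − 0.26097) / 0.38027 ≈ 0.3137

PN ≈ 0.314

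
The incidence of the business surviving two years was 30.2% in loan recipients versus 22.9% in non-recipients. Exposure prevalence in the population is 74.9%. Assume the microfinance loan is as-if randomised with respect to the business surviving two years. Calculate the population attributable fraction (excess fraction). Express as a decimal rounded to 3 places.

PAF ≈ 0.193

p₁ = 0.302, p₀ = 0.229.
Overall risk P(Y=1) = π·p₁ + (1−π)·p₀ = 0.749×0.302 + 0.251×0.229 = 0.28368.
Under exogeneity, PAF = [P(Y=1) − p₀] / P(Y=1).
PAF = (0.28368 − 0.229) / 0.28368 ≈ 0.1927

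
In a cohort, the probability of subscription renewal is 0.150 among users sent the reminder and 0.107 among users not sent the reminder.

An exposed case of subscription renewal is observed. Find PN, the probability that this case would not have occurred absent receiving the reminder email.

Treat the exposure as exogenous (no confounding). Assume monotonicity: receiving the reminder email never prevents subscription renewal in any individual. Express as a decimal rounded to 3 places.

PN ≈ 0.287

Let p₁ = 0.15, p₀ = 0.107.
Under exogeneity and monotonicity, PN = (p₁ − p₀) / p₁.
PN = (0.15 − 0.107) / 0.15 = 0.043 / 0.15 ≈ 0.2867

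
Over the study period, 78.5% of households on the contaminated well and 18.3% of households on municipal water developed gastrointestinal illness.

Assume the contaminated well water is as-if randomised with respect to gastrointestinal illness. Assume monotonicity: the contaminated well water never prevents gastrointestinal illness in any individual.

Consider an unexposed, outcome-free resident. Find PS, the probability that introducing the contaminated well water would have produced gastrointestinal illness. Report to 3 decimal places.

PS ≈ 0.737

p₁ = 0.785, p₀ = 0.183.
Under exogeneity and monotonicity, PS = (p₁ − p₀) / (1 − p₀).
PS = (0.785 − 0.183) / (1 − 0.183) = 0.602 / 0.817 ≈ 0.7368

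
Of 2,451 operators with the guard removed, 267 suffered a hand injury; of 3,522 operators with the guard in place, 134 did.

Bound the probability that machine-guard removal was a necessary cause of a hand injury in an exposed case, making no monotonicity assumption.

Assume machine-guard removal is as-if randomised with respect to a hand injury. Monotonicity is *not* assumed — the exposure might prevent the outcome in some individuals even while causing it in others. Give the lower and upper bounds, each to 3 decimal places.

p₁ = P(outcome | exposed) = 267/2451 = 0.10894
p₀ = P(outcome | unexposed) = 134/3522 = 0.038047
Under exogeneity alone the bounds on PN are max{0,(p₁−p₀)/p₁} ≤ PN ≤ min{1,(1−p₀)/p₁}.
  lower = (p₁ − p₀)/p₁ = 0.070889 / 0.10894 ≈ 0.6507
  upper = min{1, (1 − p₀)/p₁} = 0.96195 / 0.10894 ≈ 8.8305 → capped at 1

0.651 ≤ PN ≤ 1.000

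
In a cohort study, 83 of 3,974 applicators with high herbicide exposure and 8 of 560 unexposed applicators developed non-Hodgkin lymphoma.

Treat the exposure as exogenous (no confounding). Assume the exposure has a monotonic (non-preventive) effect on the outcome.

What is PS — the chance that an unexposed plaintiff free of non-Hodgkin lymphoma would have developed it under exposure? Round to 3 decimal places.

PS ≈ 0.007

p₁ = P(outcome | exposed) = 83/3974 = 0.020886
p₀ = P(outcome | unexposed) = 8/560 = 0.014286
Under exogeneity and monotonicity, PS = (p₁ − p₀) / (1 − p₀).
PS = (0.020886 − 0.014286) / (1 − 0.014286) = 0.0066 / 0.98571 ≈ 0.0067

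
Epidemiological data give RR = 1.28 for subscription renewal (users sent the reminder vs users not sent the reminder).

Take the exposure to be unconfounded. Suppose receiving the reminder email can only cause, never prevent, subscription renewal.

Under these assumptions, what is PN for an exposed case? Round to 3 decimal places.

Under exogeneity and monotonicity, PN = (RR − 1) / RR = 1 − 1/RR.
PN = (1.28 − 1) / 1.28 = 0.28 / 1.28 ≈ 0.2188

PN ≈ 0.219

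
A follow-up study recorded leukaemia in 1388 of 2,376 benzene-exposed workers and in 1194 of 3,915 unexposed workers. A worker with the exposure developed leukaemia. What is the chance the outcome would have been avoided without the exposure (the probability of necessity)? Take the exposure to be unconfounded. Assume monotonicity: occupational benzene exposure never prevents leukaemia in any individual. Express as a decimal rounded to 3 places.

PN ≈ 0.478

p₁ = P(outcome | exposed) = 1388/2376 = 0.58418
p₀ = P(outcome | unexposed) = 1194/3915 = 0.30498
Under exogeneity and monotonicity, PN = (p₁ − p₀) / p₁.
PN = (0.58418 − 0.30498) / 0.58418 = 0.27919 / 0.58418 ≈ 0.4779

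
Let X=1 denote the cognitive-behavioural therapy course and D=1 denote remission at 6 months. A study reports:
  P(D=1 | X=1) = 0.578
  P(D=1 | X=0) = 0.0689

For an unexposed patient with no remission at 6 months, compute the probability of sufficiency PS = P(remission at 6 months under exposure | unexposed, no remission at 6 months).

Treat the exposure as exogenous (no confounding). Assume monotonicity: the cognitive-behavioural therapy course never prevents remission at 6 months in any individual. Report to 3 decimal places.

PS ≈ 0.547

Let p₁ = 0.578, p₀ = 0.0689.
Under exogeneity and monotonicity, PS = (p₁ − p₀) / (1 − p₀).
PS = (0.578 − 0.0689) / (1 − 0.0689) = 0.5091 / 0.9311 ≈ 0.5468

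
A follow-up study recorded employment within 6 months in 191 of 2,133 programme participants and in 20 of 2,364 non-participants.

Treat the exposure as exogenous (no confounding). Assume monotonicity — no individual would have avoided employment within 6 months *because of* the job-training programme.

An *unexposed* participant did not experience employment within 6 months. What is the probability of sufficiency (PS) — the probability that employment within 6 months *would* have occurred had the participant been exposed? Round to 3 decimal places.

PS ≈ 0.082

p₁ = P(outcome | exposed) = 191/2133 = 0.089545
p₀ = P(outcome | unexposed) = 20/2364 = 0.0084602
Under exogeneity and monotonicity, PS = (p₁ − p₀) / (1 − p₀).
PS = (0.089545 − 0.0084602) / (1 − 0.0084602) = 0.081085 / 0.99154 ≈ 0.0818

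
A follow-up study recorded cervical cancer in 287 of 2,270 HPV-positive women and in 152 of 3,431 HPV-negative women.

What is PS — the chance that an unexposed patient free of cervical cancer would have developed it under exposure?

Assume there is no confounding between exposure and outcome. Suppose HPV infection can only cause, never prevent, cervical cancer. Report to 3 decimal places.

p₁ = P(outcome | exposed) = 287/2270 = 0.12643
p₀ = P(outcome | unexposed) = 152/3431 = 0.044302
Under exogeneity and monotonicity, PS = (p₁ − p₀) / (1 − p₀).
PS = (0.12643 − 0.044302) / (1 − 0.044302) = 0.08213 / 0.9557 ≈ 0.0859

PS ≈ 0.086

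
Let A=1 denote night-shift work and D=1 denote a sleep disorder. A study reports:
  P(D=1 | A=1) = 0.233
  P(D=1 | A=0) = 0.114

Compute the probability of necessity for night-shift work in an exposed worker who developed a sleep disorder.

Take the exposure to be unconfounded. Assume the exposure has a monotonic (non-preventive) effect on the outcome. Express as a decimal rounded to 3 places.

Let p₁ = 0.233, p₀ = 0.114.
Under exogeneity and monotonicity, PN = (p₁ − p₀) / p₁.
PN = (0.233 − 0.114) / 0.233 = 0.119 / 0.233 ≈ 0.5107

PN ≈ 0.511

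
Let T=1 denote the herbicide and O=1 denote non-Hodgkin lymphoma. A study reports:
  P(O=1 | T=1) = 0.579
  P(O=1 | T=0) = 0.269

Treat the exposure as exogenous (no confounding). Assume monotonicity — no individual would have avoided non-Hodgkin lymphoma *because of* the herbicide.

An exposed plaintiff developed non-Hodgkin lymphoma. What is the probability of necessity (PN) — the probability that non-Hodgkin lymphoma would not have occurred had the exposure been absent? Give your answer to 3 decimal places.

PN ≈ 0.535

Let p₁ = 0.579, p₀ = 0.269.
Under exogeneity and monotonicity, PN = (p₁ − p₀) / p₁.
PN = (0.579 − 0.269) / 0.579 = 0.31 / 0.579 ≈ 0.5354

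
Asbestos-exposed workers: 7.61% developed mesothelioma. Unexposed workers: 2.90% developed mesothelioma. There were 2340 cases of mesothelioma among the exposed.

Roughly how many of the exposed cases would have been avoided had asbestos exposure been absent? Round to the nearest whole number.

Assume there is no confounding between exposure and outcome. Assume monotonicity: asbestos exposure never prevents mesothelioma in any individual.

about 1448 cases

p₁ = 0.0761, p₀ = 0.029.
PN = (p₁ − p₀)/p₁ = (0.0761 − 0.029) / 0.0761 ≈ 0.61892.
Attributable cases ≈ PN × (exposed cases) = 0.61892 × 2340 ≈ 1448.28.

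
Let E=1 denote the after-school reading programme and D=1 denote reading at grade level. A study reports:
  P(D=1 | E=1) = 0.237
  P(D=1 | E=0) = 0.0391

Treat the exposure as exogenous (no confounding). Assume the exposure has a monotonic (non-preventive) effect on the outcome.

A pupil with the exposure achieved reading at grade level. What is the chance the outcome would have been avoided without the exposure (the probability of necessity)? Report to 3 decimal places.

PN ≈ 0.835

Let p₁ = 0.237, p₀ = 0.0391.
Under exogeneity and monotonicity, PN = (p₁ − p₀) / p₁.
PN = (0.237 − 0.0391) / 0.237 = 0.1979 / 0.237 ≈ 0.8350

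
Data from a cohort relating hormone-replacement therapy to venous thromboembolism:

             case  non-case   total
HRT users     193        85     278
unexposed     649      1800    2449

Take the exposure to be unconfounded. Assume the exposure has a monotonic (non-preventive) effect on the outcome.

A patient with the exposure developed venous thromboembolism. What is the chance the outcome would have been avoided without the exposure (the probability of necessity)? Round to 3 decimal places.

PN ≈ 0.618

p₁ = P(outcome | exposed) = 193/278 = 0.69424
p₀ = P(outcome | unexposed) = 649/2449 = 0.26501
Under exogeneity and monotonicity, PN = (p₁ − p₀)/p₁.
PN = (0.69424 − 0.26501) / 0.69424 ≈ 0.6183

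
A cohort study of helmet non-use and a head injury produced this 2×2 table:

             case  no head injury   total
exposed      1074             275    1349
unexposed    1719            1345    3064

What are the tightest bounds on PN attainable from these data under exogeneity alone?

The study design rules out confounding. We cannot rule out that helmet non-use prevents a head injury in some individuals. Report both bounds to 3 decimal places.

p₁ = P(outcome | exposed) = 1074/1349 = 0.79615
p₀ = P(outcome | unexposed) = 1719/3064 = 0.56103
Under exogeneity alone the bounds on PN are max{0,(p₁−p₀)/p₁} ≤ PN ≤ min{1,(1−p₀)/p₁}.
  lower = (p₁ − p₀)/p₁ = 0.23511 / 0.79615 ≈ 0.2953
  upper = min{1, (1 − p₀)/p₁} = 0.43897 / 0.79615 ≈ 0.5514

0.295 ≤ PN ≤ 0.551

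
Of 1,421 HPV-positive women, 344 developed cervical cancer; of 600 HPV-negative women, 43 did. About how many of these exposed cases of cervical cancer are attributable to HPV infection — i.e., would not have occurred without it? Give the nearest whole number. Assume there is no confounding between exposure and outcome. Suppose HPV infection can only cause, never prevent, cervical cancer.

about 242 cases

p₁ = P(outcome | exposed) = 344/1421 = 0.24208
p₀ = P(outcome | unexposed) = 43/600 = 0.071667
PN = (p₁ − p₀)/p₁ = (0.24208 − 0.071667) / 0.24208 ≈ 0.70396.
Attributable cases ≈ PN × (exposed cases) = 0.70396 × 344 ≈ 242.16.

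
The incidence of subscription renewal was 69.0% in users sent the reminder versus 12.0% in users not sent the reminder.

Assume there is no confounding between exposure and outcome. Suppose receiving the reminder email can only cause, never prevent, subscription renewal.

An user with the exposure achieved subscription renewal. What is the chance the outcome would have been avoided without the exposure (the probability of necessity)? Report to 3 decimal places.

PN ≈ 0.826

p₁ = 0.69, p₀ = 0.12.
Under exogeneity and monotonicity, PN = (p₁ − p₀) / p₁.
PN = (0.69 − 0.12) / 0.69 = 0.57 / 0.69 ≈ 0.8261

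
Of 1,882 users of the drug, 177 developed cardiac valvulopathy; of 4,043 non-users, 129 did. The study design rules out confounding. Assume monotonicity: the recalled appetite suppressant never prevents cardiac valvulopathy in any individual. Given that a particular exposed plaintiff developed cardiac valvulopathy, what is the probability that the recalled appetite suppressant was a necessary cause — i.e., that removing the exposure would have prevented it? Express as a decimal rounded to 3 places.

p₁ = P(outcome | exposed) = 177/1882 = 0.094049
p₀ = P(outcome | unexposed) = 129/4043 = 0.031907
Under exogeneity and monotonicity, PN = (p₁ − p₀) / p₁.
PN = (0.094049 − 0.031907) / 0.094049 = 0.062142 / 0.094049 ≈ 0.6607

PN ≈ 0.661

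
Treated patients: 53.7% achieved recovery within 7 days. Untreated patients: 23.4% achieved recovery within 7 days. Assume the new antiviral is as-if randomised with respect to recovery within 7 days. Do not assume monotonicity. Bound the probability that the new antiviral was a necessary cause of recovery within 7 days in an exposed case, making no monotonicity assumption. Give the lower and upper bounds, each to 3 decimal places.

p₁ = 0.537, p₀ = 0.234.
Under exogeneity alone the bounds on PN are max{0,(p₁−p₀)/p₁} ≤ PN ≤ min{1,(1−p₀)/p₁}.
  lower = (p₁ − p₀)/p₁ = 0.303 / 0.537 ≈ 0.5642
  upper = min{1, (1 − p₀)/p₁} = 0.766 / 0.537 ≈ 1.4264 → capped at 1

0.564 ≤ PN ≤ 1.000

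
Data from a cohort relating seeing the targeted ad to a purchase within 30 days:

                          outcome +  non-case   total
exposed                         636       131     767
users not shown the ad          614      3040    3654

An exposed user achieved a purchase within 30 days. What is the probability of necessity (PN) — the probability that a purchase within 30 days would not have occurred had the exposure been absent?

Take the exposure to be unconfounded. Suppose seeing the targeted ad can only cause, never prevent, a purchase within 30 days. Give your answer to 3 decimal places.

p₁ = P(outcome | exposed) = 636/767 = 0.8292
p₀ = P(outcome | unexposed) = 614/3654 = 0.16804
Under exogeneity and monotonicity, PN = (p₁ − p₀)/p₁.
PN = (0.8292 − 0.16804) / 0.8292 ≈ 0.7974

PN ≈ 0.797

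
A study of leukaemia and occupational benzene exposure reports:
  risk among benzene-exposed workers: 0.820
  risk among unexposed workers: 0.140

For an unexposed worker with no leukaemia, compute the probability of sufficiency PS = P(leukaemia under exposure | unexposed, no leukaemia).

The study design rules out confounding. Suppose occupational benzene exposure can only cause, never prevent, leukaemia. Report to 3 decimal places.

Let p₁ = 0.82, p₀ = 0.14.
Under exogeneity and monotonicity, PS = (p₁ − p₀) / (1 − p₀).
PS = (0.82 − 0.14) / (1 − 0.14) = 0.68 / 0.86 ≈ 0.7907

PS ≈ 0.791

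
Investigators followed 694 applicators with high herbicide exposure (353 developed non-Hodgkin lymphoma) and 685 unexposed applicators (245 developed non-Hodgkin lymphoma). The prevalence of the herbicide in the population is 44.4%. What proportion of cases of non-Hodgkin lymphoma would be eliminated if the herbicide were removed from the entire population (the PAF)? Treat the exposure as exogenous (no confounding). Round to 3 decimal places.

PAF ≈ 0.158

p₁ = P(outcome | exposed) = 353/694 = 0.50865
p₀ = P(outcome | unexposed) = 245/685 = 0.35766
Overall risk P(Y=1) = π·p₁ + (1−π)·p₀ = 0.444×0.50865 + 0.556×0.35766 = 0.4247.
Under exogeneity, PAF = [P(Y=1) − p₀] / P(Y=1).
PAF = (0.4247 − 0.35766) / 0.4247 ≈ 0.1578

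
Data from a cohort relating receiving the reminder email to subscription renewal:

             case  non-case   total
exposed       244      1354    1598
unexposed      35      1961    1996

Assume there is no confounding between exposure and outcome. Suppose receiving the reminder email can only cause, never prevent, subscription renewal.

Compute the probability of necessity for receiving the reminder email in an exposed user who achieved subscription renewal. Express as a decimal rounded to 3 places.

PN ≈ 0.885

p₁ = P(outcome | exposed) = 244/1598 = 0.15269
p₀ = P(outcome | unexposed) = 35/1996 = 0.017535
Under exogeneity and monotonicity, PN = (p₁ − p₀)/p₁.
PN = (0.15269 − 0.017535) / 0.15269 ≈ 0.8852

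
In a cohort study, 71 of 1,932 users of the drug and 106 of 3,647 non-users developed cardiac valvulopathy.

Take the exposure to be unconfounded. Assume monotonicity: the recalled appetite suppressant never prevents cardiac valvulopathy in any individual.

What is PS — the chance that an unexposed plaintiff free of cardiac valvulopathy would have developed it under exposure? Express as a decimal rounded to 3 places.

PS ≈ 0.008

p₁ = P(outcome | exposed) = 71/1932 = 0.036749
p₀ = P(outcome | unexposed) = 106/3647 = 0.029065
Under exogeneity and monotonicity, PS = (p₁ − p₀) / (1 − p₀).
PS = (0.036749 − 0.029065) / (1 − 0.029065) = 0.0076845 / 0.97094 ≈ 0.0079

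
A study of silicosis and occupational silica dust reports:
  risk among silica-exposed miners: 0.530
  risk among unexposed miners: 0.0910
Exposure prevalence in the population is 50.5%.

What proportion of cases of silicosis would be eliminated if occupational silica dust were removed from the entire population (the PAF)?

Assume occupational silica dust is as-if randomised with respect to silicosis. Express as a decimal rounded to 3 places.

PAF ≈ 0.709

Let p₁ = 0.53, p₀ = 0.091.
Overall risk P(Y=1) = π·p₁ + (1−π)·p₀ = 0.505×0.53 + 0.495×0.091 = 0.3127.
Under exogeneity, PAF = [P(Y=1) − p₀] / P(Y=1).
PAF = (0.3127 − 0.091) / 0.3127 ≈ 0.7090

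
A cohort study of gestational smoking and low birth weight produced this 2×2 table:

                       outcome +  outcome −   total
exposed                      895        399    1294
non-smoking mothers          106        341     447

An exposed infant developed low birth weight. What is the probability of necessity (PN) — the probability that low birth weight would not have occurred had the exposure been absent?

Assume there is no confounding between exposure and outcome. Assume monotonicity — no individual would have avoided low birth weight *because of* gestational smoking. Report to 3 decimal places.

p₁ = P(outcome | exposed) = 895/1294 = 0.69165
p₀ = P(outcome | unexposed) = 106/447 = 0.23714
Under exogeneity and monotonicity, PN = (p₁ − p₀)/p₁.
PN = (0.69165 − 0.23714) / 0.69165 ≈ 0.6571

PN ≈ 0.657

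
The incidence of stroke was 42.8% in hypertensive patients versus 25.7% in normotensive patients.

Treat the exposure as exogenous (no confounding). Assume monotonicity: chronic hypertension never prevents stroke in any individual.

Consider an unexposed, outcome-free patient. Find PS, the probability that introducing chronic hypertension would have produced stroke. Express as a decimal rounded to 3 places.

PS ≈ 0.230

p₁ = 0.428, p₀ = 0.257.
Under exogeneity and monotonicity, PS = (p₁ − p₀) / (1 − p₀).
PS = (0.428 − 0.257) / (1 − 0.257) = 0.171 / 0.743 ≈ 0.2301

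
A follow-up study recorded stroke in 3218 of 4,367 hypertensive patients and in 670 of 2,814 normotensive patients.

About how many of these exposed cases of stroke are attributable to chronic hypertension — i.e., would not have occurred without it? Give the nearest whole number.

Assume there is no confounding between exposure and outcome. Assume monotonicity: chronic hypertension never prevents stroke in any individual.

about 2178 cases

p₁ = P(outcome | exposed) = 3218/4367 = 0.73689
p₀ = P(outcome | unexposed) = 670/2814 = 0.2381
PN = (p₁ − p₀)/p₁ = (0.73689 − 0.2381) / 0.73689 ≈ 0.67689.
Attributable cases ≈ PN × (exposed cases) = 0.67689 × 3218 ≈ 2178.24.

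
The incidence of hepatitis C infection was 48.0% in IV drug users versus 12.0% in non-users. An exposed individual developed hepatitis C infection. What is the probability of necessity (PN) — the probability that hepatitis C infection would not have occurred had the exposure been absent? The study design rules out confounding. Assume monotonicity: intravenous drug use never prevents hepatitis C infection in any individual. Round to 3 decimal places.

p₁ = 0.48, p₀ = 0.12.
Under exogeneity and monotonicity, PN = (p₁ − p₀) / p₁.
PN = (0.48 − 0.12) / 0.48 = 0.36 / 0.48 ≈ 0.7500

PN ≈ 0.750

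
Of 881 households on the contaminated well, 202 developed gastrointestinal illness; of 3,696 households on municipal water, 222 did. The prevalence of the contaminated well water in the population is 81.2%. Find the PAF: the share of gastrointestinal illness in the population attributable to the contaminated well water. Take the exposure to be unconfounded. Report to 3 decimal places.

p₁ = P(outcome | exposed) = 202/881 = 0.22928
p₀ = P(outcome | unexposed) = 222/3696 = 0.060065
Overall risk P(Y=1) = π·p₁ + (1−π)·p₀ = 0.812×0.22928 + 0.188×0.060065 = 0.19747.
Under exogeneity, PAF = [P(Y=1) − p₀] / P(Y=1).
PAF = (0.19747 − 0.060065) / 0.19747 ≈ 0.6958

PAF ≈ 0.696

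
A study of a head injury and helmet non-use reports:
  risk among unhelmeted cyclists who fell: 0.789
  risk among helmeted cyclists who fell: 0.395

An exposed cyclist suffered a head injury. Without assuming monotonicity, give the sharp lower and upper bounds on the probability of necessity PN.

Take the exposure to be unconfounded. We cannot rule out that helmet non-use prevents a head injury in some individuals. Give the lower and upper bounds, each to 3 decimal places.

Let p₁ = 0.789, p₀ = 0.395.
Under exogeneity alone the bounds on PN are max{0,(p₁−p₀)/p₁} ≤ PN ≤ min{1,(1−p₀)/p₁}.
  lower = (p₁ − p₀)/p₁ = 0.394 / 0.789 ≈ 0.4994
  upper = min{1, (1 − p₀)/p₁} = 0.605 / 0.789 ≈ 0.7668

0.499 ≤ PN ≤ 0.767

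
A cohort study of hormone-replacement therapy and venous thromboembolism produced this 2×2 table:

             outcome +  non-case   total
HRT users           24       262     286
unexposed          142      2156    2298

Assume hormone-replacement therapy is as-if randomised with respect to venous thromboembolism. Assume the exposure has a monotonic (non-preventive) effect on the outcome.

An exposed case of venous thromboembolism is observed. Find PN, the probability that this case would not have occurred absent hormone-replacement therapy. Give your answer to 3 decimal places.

p₁ = P(outcome | exposed) = 24/286 = 0.083916
p₀ = P(outcome | unexposed) = 142/2298 = 0.061793
Under exogeneity and monotonicity, PN = (p₁ − p₀) / p₁.
PN = (0.083916 − 0.061793) / 0.083916 = 0.022123 / 0.083916 ≈ 0.2636

PN ≈ 0.264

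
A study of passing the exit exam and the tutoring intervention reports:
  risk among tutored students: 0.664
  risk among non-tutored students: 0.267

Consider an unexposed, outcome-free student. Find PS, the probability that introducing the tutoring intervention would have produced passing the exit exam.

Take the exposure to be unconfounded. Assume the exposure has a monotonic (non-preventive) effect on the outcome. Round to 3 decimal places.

PS ≈ 0.542

Let p₁ = 0.664, p₀ = 0.267.
Under exogeneity and monotonicity, PS = (p₁ − p₀) / (1 − p₀).
PS = (0.664 − 0.267) / (1 − 0.267) = 0.397 / 0.733 ≈ 0.5416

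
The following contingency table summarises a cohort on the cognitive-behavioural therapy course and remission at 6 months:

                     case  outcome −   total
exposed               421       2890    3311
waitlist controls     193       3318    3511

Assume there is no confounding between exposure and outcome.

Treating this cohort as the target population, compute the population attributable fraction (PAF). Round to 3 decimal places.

p₁ = P(outcome | exposed) = 421/3311 = 0.12715
p₀ = P(outcome | unexposed) = 193/3511 = 0.05497
Exposure prevalence π = 3311/6822 = 0.48534; overall risk P(Y=1) = 0.090003.
Under exogeneity, PAF = [P(Y=1) − p₀]/P(Y=1).
PAF = (0.090003 − 0.05497) / 0.090003 ≈ 0.3892

PAF ≈ 0.389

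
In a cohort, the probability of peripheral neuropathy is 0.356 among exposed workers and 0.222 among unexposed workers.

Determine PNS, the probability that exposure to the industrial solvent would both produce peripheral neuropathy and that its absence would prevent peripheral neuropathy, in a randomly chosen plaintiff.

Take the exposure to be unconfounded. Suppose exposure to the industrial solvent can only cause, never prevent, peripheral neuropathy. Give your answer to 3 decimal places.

Let p₁ = 0.356, p₀ = 0.222.
Under exogeneity and monotonicity, PNS = p₁ − p₀.
PNS = 0.356 − 0.222 = 0.134

PNS ≈ 0.134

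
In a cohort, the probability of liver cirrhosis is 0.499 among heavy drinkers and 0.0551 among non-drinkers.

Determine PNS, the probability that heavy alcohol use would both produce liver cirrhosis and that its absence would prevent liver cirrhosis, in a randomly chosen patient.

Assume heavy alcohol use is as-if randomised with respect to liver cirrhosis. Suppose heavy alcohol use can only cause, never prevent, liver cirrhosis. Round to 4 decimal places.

Let p₁ = 0.499, p₀ = 0.0551.
Under exogeneity and monotonicity, PNS = p₁ − p₀.
PNS = 0.499 − 0.0551 = 0.4439

PNS ≈ 0.4439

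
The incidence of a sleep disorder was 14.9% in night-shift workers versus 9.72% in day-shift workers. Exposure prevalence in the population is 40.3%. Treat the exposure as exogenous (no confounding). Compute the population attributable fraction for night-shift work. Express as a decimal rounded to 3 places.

PAF ≈ 0.177

p₁ = 0.149, p₀ = 0.0972.
Overall risk P(Y=1) = π·p₁ + (1−π)·p₀ = 0.403×0.149 + 0.597×0.0972 = 0.11808.
Under exogeneity, PAF = [P(Y=1) − p₀] / P(Y=1).
PAF = (0.11808 − 0.0972) / 0.11808 ≈ 0.1768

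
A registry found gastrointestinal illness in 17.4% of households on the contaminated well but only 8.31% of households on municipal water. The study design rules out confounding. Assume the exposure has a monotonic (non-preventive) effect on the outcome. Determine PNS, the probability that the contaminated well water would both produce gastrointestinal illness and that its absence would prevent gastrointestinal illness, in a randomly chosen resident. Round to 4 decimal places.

PNS ≈ 0.0909

p₁ = 0.174, p₀ = 0.0831.
Under exogeneity and monotonicity, PNS = p₁ − p₀.
PNS = 0.174 − 0.0831 = 0.0909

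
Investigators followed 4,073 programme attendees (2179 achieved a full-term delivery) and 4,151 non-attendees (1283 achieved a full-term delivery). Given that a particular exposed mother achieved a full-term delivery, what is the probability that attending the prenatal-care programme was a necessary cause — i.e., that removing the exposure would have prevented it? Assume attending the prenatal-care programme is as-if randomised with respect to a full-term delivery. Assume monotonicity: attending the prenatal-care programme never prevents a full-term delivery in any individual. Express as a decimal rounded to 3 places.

PN ≈ 0.422

p₁ = P(outcome | exposed) = 2179/4073 = 0.53499
p₀ = P(outcome | unexposed) = 1283/4151 = 0.30908
Under exogeneity and monotonicity, PN = (p₁ − p₀) / p₁.
PN = (0.53499 − 0.30908) / 0.53499 = 0.2259 / 0.53499 ≈ 0.4223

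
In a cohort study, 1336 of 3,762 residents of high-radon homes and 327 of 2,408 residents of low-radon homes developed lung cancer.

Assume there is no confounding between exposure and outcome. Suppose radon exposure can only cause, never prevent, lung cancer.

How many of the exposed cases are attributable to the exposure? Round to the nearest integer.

about 825 cases

p₁ = P(outcome | exposed) = 1336/3762 = 0.35513
p₀ = P(outcome | unexposed) = 327/2408 = 0.1358
PN = (p₁ − p₀)/p₁ = (0.35513 − 0.1358) / 0.35513 ≈ 0.61761.
Attributable cases ≈ PN × (exposed cases) = 0.61761 × 1336 ≈ 825.13.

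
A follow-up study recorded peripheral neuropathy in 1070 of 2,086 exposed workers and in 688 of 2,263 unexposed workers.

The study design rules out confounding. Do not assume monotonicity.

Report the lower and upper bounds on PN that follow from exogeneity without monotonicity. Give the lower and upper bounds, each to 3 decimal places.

0.407 ≤ PN ≤ 1.000

p₁ = P(outcome | exposed) = 1070/2086 = 0.51294
p₀ = P(outcome | unexposed) = 688/2263 = 0.30402
Under exogeneity alone the bounds on PN are max{0,(p₁−p₀)/p₁} ≤ PN ≤ min{1,(1−p₀)/p₁}.
  lower = (p₁ − p₀)/p₁ = 0.20892 / 0.51294 ≈ 0.4073
  upper = min{1, (1 − p₀)/p₁} = 0.69598 / 0.51294 ≈ 1.3568 → capped at 1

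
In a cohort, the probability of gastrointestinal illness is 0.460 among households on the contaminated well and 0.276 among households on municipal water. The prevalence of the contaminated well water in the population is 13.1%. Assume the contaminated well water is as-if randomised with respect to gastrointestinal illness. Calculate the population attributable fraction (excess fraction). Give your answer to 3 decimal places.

PAF ≈ 0.080

Let p₁ = 0.46, p₀ = 0.276.
Overall risk P(Y=1) = π·p₁ + (1−π)·p₀ = 0.131×0.46 + 0.869×0.276 = 0.3001.
Under exogeneity, PAF = [P(Y=1) − p₀] / P(Y=1).
PAF = (0.3001 − 0.276) / 0.3001 ≈ 0.0803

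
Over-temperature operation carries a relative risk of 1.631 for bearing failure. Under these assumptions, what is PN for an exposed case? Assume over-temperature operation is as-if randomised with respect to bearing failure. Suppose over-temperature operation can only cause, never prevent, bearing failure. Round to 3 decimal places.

Under exogeneity and monotonicity, PN = (RR − 1) / RR = 1 − 1/RR.
PN = (1.631 − 1) / 1.631 = 0.631 / 1.631 ≈ 0.3869

PN ≈ 0.387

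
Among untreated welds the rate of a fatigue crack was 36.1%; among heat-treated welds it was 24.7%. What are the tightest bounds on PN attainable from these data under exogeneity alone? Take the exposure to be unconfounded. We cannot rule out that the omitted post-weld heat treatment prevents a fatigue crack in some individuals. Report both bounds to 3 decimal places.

0.316 ≤ PN ≤ 1.000

p₁ = 0.361, p₀ = 0.247.
Under exogeneity alone the bounds on PN are max{0,(p₁−p₀)/p₁} ≤ PN ≤ min{1,(1−p₀)/p₁}.
  lower = (p₁ − p₀)/p₁ = 0.114 / 0.361 ≈ 0.3158
  upper = min{1, (1 − p₀)/p₁} = 0.753 / 0.361 ≈ 2.0859 → capped at 1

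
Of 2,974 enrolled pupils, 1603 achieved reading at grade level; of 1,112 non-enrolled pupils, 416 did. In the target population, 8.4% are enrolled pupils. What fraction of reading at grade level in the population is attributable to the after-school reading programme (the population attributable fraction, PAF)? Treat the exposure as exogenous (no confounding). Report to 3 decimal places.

PAF ≈ 0.036

p₁ = P(outcome | exposed) = 1603/2974 = 0.539
p₀ = P(outcome | unexposed) = 416/1112 = 0.3741
Overall risk P(Y=1) = π·p₁ + (1−π)·p₀ = 0.084×0.539 + 0.916×0.3741 = 0.38795.
Under exogeneity, PAF = [P(Y=1) − p₀] / P(Y=1).
PAF = (0.38795 − 0.3741) / 0.38795 ≈ 0.0357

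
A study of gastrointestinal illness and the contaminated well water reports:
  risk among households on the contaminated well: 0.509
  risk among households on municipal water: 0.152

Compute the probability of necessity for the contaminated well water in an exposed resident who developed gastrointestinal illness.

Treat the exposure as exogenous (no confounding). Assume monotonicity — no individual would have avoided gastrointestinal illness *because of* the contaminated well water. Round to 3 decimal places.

Let p₁ = 0.509, p₀ = 0.152.
Under exogeneity and monotonicity, PN = (p₁ − p₀) / p₁.
PN = (0.509 − 0.152) / 0.509 = 0.357 / 0.509 ≈ 0.7014

PN ≈ 0.701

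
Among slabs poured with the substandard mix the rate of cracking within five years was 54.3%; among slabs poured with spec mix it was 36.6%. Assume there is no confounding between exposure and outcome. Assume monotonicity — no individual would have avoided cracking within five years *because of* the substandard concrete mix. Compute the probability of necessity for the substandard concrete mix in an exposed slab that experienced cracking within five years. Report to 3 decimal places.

PN ≈ 0.326

p₁ = 0.543, p₀ = 0.366.
Under exogeneity and monotonicity, PN = (p₁ − p₀) / p₁.
PN = (0.543 − 0.366) / 0.543 = 0.177 / 0.543 ≈ 0.3260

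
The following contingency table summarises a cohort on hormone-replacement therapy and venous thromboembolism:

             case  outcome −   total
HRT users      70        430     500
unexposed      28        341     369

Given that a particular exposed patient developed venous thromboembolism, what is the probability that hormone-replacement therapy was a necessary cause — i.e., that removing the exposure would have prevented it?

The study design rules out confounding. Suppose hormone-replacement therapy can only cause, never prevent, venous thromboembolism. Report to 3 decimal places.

PN ≈ 0.458

p₁ = P(outcome | exposed) = 70/500 = 0.14
p₀ = P(outcome | unexposed) = 28/369 = 0.075881
Under exogeneity and monotonicity, PN = (p₁ − p₀)/p₁.
PN = (0.14 − 0.075881) / 0.14 ≈ 0.4580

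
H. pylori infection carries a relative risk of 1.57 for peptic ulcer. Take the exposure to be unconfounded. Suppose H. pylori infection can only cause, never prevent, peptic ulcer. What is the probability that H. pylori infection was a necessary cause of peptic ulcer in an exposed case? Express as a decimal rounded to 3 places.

PN ≈ 0.363

Under exogeneity and monotonicity, PN = (RR − 1) / RR = 1 − 1/RR.
PN = (1.57 − 1) / 1.57 = 0.57 / 1.57 ≈ 0.3631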